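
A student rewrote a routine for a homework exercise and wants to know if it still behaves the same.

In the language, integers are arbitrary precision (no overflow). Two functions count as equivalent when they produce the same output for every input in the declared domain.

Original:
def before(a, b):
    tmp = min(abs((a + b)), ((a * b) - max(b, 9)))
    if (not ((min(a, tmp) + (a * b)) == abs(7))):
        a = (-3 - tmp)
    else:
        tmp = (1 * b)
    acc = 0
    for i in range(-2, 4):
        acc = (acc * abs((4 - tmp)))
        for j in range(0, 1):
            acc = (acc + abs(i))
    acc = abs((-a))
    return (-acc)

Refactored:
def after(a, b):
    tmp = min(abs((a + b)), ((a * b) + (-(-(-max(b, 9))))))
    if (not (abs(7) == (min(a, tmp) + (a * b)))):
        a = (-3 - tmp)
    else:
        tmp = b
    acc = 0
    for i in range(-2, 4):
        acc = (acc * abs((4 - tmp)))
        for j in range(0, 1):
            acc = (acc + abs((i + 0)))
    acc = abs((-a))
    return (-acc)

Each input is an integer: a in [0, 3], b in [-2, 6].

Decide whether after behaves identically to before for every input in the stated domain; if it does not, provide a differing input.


Comparing the listings, the differences include: constant usage differs; also arithmetic usage differs.
Tracing a=0, b=-1: before: tmp := -9 | (not ((min(a, tmp) + (a * b)) == abs(7))): true | a := 6 | acc := 0 | iter i=-2: | acc := 0 | iter j=0: | acc := 2 | iter i=-1: | acc := 26 | iter j=0: | acc := 27 | iter i=0: | acc := 351 | iter j=0: | acc := 351 | iter i=1: | acc := 4563 | iter j=0: | acc := 4564 | iter i=2: | acc := 59332 | iter j=0: | acc := 59334 | iter i=3: | acc := 771342 | iter j=0: | acc := 771345 | acc := 6 | result -6 | after: tmp := -9 | (not (abs(7) == (min(a, tmp) + (a * b)))): true | a := 6 | acc := 0 | iter i=-2: | acc := 0 | iter j=0: | acc := 2 | iter i=-1: | acc := 26 | iter j=0: | acc := 27 | iter i=0: | acc := 351 | iter j=0: | acc := 351 | iter i=1: | acc := 4563 | iter j=0: | acc := 4564 | iter i=2: | acc := 59332 | iter j=0: | acc := 59334 | iter i=3: | acc := 771342 | iter j=0: | acc := 771345 | acc := 6 | result -6 — matching result -6.
Across all 36 domain points the two functions coincide.
verdict: equivalent


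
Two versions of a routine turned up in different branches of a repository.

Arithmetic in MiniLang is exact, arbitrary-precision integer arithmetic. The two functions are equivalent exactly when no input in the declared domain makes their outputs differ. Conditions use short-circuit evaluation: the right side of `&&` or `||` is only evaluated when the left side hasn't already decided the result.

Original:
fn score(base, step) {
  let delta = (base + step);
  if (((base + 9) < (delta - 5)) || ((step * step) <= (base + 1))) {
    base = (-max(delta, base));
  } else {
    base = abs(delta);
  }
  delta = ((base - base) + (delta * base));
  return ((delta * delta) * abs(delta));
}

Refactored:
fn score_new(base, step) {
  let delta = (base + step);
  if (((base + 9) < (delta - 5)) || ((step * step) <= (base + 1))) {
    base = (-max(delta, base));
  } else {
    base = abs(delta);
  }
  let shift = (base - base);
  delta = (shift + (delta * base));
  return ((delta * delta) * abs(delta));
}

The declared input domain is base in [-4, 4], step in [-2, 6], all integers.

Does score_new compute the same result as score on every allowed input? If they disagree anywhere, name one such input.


Reading the diff, among the changes: statement counts differ; and local variable names differ.
Spot check at base=-3, step=6 — score: delta=3, then (((base + 9) < (delta - 5)) || ((step * step) <= (base + 1))) is false, then base=3, then delta=9, then returns 729. score_new: delta=3, then (((base + 9) < (delta - 5)) || ((step * step) <= (base + 1))) is false, then base=3, then shift=0, then delta=9, then returns 729. Both give 729.
Every one of the 81 inputs gives matching results.
verdict: equivalent


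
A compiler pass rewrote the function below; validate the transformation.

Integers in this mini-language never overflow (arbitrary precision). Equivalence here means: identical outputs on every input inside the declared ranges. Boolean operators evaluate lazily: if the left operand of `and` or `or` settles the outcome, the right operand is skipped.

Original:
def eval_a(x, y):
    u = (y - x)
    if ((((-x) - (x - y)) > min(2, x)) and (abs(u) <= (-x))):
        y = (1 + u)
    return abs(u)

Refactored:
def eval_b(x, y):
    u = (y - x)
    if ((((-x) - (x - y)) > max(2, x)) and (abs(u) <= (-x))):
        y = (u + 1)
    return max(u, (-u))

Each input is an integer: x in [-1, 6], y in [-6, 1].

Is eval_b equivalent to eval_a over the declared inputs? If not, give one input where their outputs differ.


The suspicious edit (`min(2, x)` became `max(2, x)`) never changes the result for any input inside the declared domain.
Spot check at x=5, y=-6 — eval_a: u := -11 | ((((-x) - (x - y)) > min(2, x)) and (abs(u) <= (-x))): false | result 11. eval_b: u := -11 | ((((-x) - (x - y)) > max(2, x)) and (abs(u) <= (-x))): false | result 11. Both give 11.
Sweeping the whole domain (64 inputs) finds no disagreement.
verdict: equivalent


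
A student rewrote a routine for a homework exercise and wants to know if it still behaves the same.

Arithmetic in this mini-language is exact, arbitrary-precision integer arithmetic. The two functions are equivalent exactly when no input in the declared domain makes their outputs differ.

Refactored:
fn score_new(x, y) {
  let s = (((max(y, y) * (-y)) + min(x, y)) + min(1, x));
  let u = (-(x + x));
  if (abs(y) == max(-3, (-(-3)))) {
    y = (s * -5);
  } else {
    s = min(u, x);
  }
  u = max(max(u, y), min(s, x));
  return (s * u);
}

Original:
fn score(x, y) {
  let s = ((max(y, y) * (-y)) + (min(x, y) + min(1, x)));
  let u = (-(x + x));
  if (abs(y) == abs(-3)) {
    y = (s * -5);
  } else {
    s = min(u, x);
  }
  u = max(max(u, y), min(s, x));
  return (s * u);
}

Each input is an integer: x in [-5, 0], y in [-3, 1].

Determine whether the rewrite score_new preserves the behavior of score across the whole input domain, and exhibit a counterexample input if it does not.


Differences: min/max/abs usage differs; also constant usage differs — yet all 30 inputs agree.
verdict: equivalent


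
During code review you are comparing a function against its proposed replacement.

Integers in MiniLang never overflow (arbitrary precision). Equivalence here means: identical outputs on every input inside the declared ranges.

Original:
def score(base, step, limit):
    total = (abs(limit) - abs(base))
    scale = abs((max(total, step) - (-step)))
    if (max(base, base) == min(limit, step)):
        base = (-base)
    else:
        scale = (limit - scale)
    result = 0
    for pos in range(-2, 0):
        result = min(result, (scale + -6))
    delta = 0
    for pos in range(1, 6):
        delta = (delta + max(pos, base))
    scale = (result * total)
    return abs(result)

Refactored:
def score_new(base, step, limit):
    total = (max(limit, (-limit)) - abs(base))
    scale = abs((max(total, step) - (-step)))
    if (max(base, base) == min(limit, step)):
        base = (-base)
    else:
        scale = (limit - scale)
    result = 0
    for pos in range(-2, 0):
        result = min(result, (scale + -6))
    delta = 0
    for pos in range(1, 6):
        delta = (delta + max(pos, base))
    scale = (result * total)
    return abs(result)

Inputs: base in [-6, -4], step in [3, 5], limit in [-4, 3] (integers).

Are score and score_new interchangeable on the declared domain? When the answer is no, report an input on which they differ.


The two are interchangeable: min/max/abs usage differs, and every declared input agrees.
One worked example (base=-6, step=5, limit=0) — score: total becomes -6; next scale becomes 10; next (max(base, base) == min(limit, step)) evaluates to false; next scale becomes -10; next result becomes 0; next at pos=-2:; next result becomes -16; next at pos=-1:; next result becomes -16; next delta becomes 0; next at pos=1:; next delta becomes 1; next at pos=2:; next delta becomes 3; next at pos=3:; next delta becomes 6; next at pos=4:; next delta becomes 10; next at pos=5:; next delta becomes 15; next scale becomes 96; next final value 16; score_new: total becomes -6; next scale becomes 10; next (max(base, base) == min(limit, step)) evaluates to false; next scale becomes -10; next result becomes 0; next at pos=-2:; next result becomes -16; next at pos=-1:; next result becomes -16; next delta becomes 0; next at pos=1:; next delta becomes 1; next at pos=2:; next delta becomes 3; next at pos=3:; next delta becomes 6; next at pos=4:; next delta becomes 10; next at pos=5:; next delta becomes 15; next scale becomes 96; next final value 16; agreement on 16.
Sweeping the whole domain (72 inputs) finds no disagreement.
verdict: equivalent


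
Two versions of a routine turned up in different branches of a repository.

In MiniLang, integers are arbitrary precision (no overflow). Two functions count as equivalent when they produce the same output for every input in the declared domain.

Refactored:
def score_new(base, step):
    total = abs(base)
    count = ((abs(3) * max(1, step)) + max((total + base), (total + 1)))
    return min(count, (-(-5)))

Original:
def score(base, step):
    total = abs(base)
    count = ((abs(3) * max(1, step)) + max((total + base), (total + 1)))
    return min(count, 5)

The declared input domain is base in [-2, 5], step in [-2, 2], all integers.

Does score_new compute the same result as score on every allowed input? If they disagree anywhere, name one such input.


Reading the diff, among the changes: same computation, different form.
As a probe, take base=5, step=-2: score runs total := 5 | count := 13 | result 5; score_new runs total := 5 | count := 13 | result 5; both end at 5.
Every one of the 40 inputs gives matching results.
verdict: equivalent


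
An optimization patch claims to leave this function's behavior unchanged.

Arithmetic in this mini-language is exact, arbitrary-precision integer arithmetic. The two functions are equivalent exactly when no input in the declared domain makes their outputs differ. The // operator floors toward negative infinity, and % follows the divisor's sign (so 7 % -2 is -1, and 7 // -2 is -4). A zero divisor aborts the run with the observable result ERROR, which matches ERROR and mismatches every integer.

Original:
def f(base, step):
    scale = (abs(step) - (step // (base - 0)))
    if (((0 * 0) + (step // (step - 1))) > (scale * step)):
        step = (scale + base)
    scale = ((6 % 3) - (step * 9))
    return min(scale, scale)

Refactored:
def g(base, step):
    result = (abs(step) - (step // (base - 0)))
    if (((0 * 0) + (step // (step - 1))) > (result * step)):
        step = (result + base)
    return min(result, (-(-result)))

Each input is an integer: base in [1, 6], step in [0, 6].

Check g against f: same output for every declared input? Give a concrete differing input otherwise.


Try base=1, step=2.
f: scale=0, then (((0 * 0) + (step // (step - 1))) > (scale * step)) is true, then step=1, then scale=-9, then returns -9
g: result=0, then (((0 * 0) + (step // (step - 1))) > (result * step)) is true, then step=1, then returns 0
-9 and 0 differ, so these are not the same function on this domain.
verdict: not equivalent; witness: base=1, step=2


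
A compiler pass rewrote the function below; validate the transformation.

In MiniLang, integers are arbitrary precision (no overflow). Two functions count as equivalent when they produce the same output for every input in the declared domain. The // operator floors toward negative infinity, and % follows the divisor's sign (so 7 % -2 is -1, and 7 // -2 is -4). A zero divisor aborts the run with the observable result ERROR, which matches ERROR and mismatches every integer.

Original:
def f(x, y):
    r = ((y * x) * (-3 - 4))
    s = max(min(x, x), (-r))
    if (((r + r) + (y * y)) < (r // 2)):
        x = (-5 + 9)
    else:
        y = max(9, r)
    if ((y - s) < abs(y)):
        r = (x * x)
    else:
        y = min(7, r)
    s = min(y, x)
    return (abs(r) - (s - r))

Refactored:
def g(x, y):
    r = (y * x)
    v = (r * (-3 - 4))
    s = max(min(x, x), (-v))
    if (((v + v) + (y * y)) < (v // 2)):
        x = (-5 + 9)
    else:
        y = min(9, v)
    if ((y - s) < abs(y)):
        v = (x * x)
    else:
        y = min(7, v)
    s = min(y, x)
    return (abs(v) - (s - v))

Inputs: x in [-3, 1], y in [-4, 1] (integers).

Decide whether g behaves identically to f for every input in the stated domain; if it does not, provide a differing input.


There is a counterexample at x=1, y=0: 1 on one side, 2 on the other.
f: r = 0; s = 1; (((r + r) + (y * y)) < (r // 2)) -> false; y = 9; ((y - s) < abs(y)) -> true; r = 1; s = 1; return 1
g: r = 0; v = 0; s = 1; (((v + v) + (y * y)) < (v // 2)) -> false; y = 0; ((y - s) < abs(y)) -> true; v = 1; s = 0; return 2
verdict: not equivalent; witness: x=1, y=0


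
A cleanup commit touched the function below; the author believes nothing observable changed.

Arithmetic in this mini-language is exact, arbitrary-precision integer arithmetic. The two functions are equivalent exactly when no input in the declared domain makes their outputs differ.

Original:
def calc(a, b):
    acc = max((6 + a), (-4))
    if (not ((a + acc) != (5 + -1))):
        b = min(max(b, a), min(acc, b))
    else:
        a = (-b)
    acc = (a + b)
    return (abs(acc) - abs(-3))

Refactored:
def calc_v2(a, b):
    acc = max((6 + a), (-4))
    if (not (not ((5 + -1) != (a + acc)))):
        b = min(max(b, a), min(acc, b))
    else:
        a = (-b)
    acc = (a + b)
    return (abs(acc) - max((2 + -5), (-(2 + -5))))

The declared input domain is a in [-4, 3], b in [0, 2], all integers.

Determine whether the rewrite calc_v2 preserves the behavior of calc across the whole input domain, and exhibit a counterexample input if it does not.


Evaluate both at a=-4, b=0.
calc: acc = 2; (not ((a + acc) != (5 + -1))) -> false; a = 0; acc = 0; return -3
calc_v2: acc = 2; (not (not ((5 + -1) != (a + acc)))) -> true; b = 0; acc = -4; return 1
-3 != 1, so the rewrite changes behavior.
verdict: not equivalent; witness: a=-4, b=0


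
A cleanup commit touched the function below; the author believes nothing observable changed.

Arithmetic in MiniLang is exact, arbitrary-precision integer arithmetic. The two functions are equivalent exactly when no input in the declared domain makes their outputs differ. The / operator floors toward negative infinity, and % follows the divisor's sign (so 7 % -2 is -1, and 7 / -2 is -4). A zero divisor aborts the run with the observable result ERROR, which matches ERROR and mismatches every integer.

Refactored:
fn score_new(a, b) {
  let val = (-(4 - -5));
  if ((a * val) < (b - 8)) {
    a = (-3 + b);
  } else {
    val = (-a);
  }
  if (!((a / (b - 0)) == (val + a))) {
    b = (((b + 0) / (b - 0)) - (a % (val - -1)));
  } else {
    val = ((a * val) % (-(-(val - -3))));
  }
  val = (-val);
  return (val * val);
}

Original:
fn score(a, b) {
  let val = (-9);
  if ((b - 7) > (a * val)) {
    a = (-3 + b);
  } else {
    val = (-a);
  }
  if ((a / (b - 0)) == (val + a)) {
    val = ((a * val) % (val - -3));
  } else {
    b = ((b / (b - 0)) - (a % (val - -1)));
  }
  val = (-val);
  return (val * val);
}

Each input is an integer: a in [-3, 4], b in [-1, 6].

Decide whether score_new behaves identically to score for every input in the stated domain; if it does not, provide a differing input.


These are not equivalent — on a=1, b=-1 the outputs split (81 vs ERROR).
score: val becomes -9; next ((b - 7) > (a * val)) evaluates to true; next a becomes -4; next ((a / (b - 0)) == (val + a)) evaluates to false; next b becomes 5; next val becomes 9; next final value 81
score_new: val becomes -9; next ((a * val) < (b - 8)) evaluates to false; next val becomes -1; next (!((a / (b - 0)) == (val + a))) evaluates to true; next hits division by zero so the output is ERROR
verdict: not equivalent; witness: a=1, b=-1


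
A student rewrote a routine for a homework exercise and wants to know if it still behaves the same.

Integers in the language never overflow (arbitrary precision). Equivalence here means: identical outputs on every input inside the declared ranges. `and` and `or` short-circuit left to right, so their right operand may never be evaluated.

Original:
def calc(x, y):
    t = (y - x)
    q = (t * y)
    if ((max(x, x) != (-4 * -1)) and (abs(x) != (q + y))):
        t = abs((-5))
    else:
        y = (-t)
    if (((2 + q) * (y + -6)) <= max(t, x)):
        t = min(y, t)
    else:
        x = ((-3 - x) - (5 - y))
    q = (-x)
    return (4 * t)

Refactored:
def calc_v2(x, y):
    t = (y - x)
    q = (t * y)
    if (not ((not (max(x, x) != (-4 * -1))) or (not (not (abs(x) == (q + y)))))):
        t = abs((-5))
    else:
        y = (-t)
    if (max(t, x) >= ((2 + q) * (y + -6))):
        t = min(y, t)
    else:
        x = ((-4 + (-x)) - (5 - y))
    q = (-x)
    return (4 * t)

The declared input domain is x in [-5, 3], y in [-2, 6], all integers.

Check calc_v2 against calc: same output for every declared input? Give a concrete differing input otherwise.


Although `-3` became `-4`, no input in the stated domain can expose it.
Spot check at x=0, y=3 — calc: t becomes 3; next q becomes 9; next ((max(x, x) != (-4 * -1)) and (abs(x) != (q + y))) evaluates to true; next t becomes 5; next (((2 + q) * (y + -6)) <= max(t, x)) evaluates to true; next t becomes 3; next q becomes 0; next final value 12. calc_v2: t becomes 3; next q becomes 9; next (not ((not (max(x, x) != (-4 * -1))) or (not (not (abs(x) == (q + y)))))) evaluates to true; next t becomes 5; next (max(t, x) >= ((2 + q) * (y + -6))) evaluates to true; next t becomes 3; next q becomes 0; next final value 12. Both give 12.
Checked all 81 inputs in the declared domain: the outputs agree on every one.
verdict: equivalent


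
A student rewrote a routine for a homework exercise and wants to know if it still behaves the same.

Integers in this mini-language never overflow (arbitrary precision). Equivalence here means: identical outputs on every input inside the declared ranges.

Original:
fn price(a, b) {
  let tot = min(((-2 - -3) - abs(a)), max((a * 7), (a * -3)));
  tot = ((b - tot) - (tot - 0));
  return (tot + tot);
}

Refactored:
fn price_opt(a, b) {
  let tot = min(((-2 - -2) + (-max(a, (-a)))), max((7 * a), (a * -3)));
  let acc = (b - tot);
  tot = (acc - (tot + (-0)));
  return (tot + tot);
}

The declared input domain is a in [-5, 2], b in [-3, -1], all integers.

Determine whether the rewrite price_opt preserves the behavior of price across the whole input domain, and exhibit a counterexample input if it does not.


At a=-5, b=-3: price gives 10, price_opt gives 14.
verdict: not equivalent; witness: a=-5, b=-3


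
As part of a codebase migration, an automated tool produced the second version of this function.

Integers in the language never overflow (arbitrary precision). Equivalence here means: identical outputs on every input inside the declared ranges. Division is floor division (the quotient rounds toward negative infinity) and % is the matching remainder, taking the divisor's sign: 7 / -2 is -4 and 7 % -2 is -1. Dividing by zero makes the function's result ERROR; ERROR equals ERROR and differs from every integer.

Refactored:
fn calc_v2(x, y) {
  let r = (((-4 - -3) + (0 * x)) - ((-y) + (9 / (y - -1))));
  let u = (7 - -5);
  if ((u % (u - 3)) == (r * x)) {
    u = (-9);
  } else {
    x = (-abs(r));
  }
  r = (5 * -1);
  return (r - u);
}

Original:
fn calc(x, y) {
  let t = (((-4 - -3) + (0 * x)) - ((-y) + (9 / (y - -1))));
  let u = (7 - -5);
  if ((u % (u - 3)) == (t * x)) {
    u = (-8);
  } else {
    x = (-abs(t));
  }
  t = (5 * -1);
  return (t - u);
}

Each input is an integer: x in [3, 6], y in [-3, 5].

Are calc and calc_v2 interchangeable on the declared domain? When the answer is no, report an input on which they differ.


Consider the input x=3, y=-3.
calc: t=1, then u=12, then ((u % (u - 3)) == (t * x)) is true, then u=-8, then t=-5, then returns 3
calc_v2: r=1, then u=12, then ((u % (u - 3)) == (r * x)) is true, then u=-9, then r=-5, then returns 4
3 vs 4 — the two versions disagree here.
verdict: not equivalent; witness: x=3, y=-3


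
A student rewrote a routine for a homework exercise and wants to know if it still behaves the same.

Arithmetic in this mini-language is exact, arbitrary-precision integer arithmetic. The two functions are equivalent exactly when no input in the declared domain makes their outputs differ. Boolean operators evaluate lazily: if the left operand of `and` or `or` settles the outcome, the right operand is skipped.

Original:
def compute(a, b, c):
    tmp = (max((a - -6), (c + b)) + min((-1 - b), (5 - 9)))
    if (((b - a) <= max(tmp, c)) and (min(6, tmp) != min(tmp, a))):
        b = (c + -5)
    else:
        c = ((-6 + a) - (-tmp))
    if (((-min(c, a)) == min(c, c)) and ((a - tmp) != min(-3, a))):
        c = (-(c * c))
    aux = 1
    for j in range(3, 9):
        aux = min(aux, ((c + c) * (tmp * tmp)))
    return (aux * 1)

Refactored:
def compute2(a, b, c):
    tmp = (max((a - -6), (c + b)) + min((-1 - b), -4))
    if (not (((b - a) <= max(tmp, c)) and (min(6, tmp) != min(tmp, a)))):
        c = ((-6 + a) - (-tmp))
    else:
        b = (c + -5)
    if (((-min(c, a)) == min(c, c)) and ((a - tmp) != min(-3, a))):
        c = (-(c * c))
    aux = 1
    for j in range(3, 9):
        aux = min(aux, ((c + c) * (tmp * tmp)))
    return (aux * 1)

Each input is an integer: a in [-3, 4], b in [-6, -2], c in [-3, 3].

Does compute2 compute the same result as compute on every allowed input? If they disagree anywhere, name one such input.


Reading the diff, among the changes: boolean connective usage differs, and constant usage differs, and arithmetic usage differs.
As a probe, take a=-1, b=-2, c=-2: compute runs tmp=1, then (((b - a) <= max(tmp, c)) and (min(6, tmp) != min(tmp, a))) is true, then b=-7, then (((-min(c, a)) == min(c, c)) and ((a - tmp) != min(-3, a))) is false, then aux=1, then (j=3), then aux=-4, then (j=4), then aux=-4, then (j=5), then aux=-4, then (j=6), then aux=-4, then (j=7), then aux=-4, then (j=8), then aux=-4, then returns -4; compute2 runs tmp=1, then (not (((b - a) <= max(tmp, c)) and (min(6, tmp) != min(tmp, a)))) is false, then b=-7, then (((-min(c, a)) == min(c, c)) and ((a - tmp) != min(-3, a))) is false, then aux=1, then (j=3), then aux=-4, then (j=4), then aux=-4, then (j=5), then aux=-4, then (j=6), then aux=-4, then (j=7), then aux=-4, then (j=8), then aux=-4, then returns -4; both end at -4.
An exhaustive pass over the 280 declared inputs shows identical outputs.
verdict: equivalent


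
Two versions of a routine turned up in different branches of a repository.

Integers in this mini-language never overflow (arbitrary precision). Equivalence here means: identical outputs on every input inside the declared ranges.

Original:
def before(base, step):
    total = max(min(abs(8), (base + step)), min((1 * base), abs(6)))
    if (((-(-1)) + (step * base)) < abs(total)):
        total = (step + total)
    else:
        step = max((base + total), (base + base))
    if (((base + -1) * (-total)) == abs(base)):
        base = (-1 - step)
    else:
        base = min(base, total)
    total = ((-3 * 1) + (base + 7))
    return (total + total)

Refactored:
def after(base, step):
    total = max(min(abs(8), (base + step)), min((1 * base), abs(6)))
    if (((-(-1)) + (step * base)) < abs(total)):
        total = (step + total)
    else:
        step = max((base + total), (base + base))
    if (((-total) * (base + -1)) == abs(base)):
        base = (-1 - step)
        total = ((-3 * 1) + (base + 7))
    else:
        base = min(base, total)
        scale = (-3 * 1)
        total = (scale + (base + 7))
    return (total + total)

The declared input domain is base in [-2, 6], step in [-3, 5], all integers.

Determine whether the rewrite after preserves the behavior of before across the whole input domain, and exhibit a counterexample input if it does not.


Equivalent — the differences include local variable names differ, statement counts differ, arithmetic usage differs, constant usage differs, yet no declared input distinguishes the two.
As a probe, take base=5, step=1: before runs total becomes 6; next (((-(-1)) + (step * base)) < abs(total)) evaluates to false; next step becomes 11; next (((base + -1) * (-total)) == abs(base)) evaluates to false; next base becomes 5; next total becomes 9; next final value 18; after runs total becomes 6; next (((-(-1)) + (step * base)) < abs(total)) evaluates to false; next step becomes 11; next (((-total) * (base + -1)) == abs(base)) evaluates to false; next base becomes 5; next scale becomes -3; next total becomes 9; next final value 18; both end at 18.
An exhaustive pass over the 81 declared inputs shows identical outputs.
verdict: equivalent


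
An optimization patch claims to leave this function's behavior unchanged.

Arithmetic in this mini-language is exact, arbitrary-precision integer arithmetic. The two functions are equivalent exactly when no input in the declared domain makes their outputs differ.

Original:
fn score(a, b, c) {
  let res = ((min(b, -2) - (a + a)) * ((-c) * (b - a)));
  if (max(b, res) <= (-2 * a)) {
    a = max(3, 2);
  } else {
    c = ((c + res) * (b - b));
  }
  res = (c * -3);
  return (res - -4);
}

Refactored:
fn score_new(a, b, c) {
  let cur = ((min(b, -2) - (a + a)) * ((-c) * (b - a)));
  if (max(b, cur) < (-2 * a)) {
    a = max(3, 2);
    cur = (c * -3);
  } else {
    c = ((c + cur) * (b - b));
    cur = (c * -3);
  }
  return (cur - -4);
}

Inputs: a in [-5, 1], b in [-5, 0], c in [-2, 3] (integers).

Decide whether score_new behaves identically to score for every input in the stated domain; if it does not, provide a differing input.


At a=-3, b=-5, c=3: score gives -5, score_new gives 4.
verdict: not equivalent; witness: a=-3, b=-5, c=3


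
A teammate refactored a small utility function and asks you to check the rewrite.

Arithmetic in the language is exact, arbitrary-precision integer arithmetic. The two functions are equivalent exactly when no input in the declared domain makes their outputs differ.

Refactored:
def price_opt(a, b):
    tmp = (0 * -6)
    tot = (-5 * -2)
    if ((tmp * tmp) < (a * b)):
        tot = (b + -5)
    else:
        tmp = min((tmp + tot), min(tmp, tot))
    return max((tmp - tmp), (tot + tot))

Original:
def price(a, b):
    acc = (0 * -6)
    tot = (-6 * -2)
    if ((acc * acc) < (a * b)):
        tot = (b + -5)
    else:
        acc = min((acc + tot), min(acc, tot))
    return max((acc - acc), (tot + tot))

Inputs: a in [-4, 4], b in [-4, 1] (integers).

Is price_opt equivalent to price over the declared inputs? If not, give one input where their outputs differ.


The rewrite breaks on a=-4, b=0, where the results are 24 and 20.
price: acc = 0; tot = 12; ((acc * acc) < (a * b)) -> false; acc = 0; return 24
price_opt: tmp = 0; tot = 10; ((tmp * tmp) < (a * b)) -> false; tmp = 0; return 20
verdict: not equivalent; witness: a=-4, b=0


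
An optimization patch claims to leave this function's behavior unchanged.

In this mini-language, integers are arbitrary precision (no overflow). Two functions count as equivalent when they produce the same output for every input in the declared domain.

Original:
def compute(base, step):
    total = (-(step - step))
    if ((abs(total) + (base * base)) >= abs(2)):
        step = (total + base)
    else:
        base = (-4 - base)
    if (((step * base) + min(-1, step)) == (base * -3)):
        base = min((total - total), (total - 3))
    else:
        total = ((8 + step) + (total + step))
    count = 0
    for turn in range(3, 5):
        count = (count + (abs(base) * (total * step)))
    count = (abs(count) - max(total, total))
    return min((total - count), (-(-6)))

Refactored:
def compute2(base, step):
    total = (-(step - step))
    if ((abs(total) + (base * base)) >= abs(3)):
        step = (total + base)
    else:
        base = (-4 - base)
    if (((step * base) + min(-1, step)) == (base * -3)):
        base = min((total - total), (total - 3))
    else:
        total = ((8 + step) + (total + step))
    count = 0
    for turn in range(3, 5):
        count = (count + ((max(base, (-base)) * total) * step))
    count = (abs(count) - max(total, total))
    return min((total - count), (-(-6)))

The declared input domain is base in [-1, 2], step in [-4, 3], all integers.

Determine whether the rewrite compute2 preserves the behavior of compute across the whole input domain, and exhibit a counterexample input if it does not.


Equivalent. The one real change (`2` became `3`) has no effect anywhere in the declared ranges.
Across all 32 domain points the two functions coincide.
Spot check at base=1, step=-1 — compute: total=0, then ((abs(total) + (base * base)) >= abs(2)) is false, then base=-5, then (((step * base) + min(-1, step)) == (base * -3)) is false, then total=6, then count=0, then (turn=3), then count=-30, then (turn=4), then count=-60, then count=54, then returns -48. compute2: total=0, then ((abs(total) + (base * base)) >= abs(3)) is false, then base=-5, then (((step * base) + min(-1, step)) == (base * -3)) is false, then total=6, then count=0, then (turn=3), then count=-30, then (turn=4), then count=-60, then count=54, then returns -48. Both give -48.
verdict: equivalent


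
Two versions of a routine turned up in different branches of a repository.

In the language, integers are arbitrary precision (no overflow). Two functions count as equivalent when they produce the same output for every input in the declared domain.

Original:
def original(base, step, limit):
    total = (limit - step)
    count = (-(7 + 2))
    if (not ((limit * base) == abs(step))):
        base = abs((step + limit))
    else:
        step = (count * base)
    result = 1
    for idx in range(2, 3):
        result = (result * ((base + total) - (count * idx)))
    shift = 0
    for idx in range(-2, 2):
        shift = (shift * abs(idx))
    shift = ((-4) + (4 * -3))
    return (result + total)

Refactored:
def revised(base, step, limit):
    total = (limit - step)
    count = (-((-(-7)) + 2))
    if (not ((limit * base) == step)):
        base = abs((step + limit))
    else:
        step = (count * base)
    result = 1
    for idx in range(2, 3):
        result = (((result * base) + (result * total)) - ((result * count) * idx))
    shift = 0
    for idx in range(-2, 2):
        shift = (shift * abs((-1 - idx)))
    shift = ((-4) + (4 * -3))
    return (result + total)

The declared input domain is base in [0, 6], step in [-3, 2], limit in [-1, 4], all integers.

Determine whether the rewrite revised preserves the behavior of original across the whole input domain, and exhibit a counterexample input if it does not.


Not equivalent: base=1, step=-3, limit=3 separates them (31 vs 30).
original: total=6, then count=-9, then (not ((limit * base) == abs(step))) is false, then step=-9, then result=1, then (idx=2), then result=25, then shift=0, then (idx=-2), then shift=0, then (idx=-1), then shift=0, then (idx=0), then shift=0, then (idx=1), then shift=0, then shift=-16, then returns 31
revised: total=6, then count=-9, then (not ((limit * base) == step)) is true, then base=0, then result=1, then (idx=2), then result=24, then shift=0, then (idx=-2), then shift=0, then (idx=-1), then shift=0, then (idx=0), then shift=0, then (idx=1), then shift=0, then shift=-16, then returns 30
verdict: not equivalent; witness: base=1, step=-3, limit=3


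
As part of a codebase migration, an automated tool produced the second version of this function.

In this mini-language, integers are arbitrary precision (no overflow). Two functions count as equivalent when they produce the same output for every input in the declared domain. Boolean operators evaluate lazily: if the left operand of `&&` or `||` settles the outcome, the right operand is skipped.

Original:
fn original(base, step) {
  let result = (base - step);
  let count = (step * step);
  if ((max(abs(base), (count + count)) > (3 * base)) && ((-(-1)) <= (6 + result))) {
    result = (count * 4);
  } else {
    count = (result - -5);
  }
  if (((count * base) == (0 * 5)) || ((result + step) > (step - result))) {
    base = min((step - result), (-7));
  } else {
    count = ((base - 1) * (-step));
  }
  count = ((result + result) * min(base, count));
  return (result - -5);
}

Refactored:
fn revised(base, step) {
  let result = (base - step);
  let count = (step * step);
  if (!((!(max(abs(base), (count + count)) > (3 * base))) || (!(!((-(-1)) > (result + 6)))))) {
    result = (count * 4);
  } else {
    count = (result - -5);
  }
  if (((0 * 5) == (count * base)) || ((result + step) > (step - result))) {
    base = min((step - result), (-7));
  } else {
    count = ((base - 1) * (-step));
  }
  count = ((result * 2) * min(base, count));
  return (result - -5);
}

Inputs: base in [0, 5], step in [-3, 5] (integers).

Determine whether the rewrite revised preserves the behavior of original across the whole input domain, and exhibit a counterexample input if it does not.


Comparing the listings, the differences include: arithmetic usage differs; constant usage differs; comparison usage differs; boolean connective usage differs.
Tracing base=5, step=-2: original: result=7, then count=4, then ((max(abs(base), (count + count)) > (3 * base)) && ((-(-1)) <= (6 + result))) is false, then count=12, then (((count * base) == (0 * 5)) || ((result + step) > (step - result))) is true, then base=-9, then count=-126, then returns 12 | revised: result=7, then count=4, then (!((!(max(abs(base), (count + count)) > (3 * base))) || (!(!((-(-1)) > (result + 6)))))) is false, then count=12, then (((0 * 5) == (count * base)) || ((result + step) > (step - result))) is true, then base=-9, then count=-126, then returns 12 — matching result 12.
An exhaustive pass over the 54 declared inputs shows identical outputs.
verdict: equivalent


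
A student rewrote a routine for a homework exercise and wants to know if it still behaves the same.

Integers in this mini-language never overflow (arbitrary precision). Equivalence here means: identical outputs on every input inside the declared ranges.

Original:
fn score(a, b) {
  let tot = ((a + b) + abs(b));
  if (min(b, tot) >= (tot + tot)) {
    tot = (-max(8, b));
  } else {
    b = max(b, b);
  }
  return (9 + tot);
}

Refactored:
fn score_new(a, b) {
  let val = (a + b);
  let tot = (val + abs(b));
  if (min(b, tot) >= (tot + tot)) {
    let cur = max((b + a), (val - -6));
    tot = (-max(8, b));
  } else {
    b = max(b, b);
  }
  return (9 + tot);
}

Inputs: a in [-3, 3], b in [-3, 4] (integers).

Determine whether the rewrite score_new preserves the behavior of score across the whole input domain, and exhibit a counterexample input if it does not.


The two are interchangeable: statement counts differ; and min/max/abs usage differs; and constant usage differs; and local variable names differ; and arithmetic usage differs, and every declared input agrees.
Spot check at a=2, b=-3 — score: tot := 2 | (min(b, tot) >= (tot + tot)): false | b := -3 | result 11. score_new: val := -1 | tot := 2 | (min(b, tot) >= (tot + tot)): false | b := -3 | result 11. Both give 11.
An exhaustive pass over the 56 declared inputs shows identical outputs.
verdict: equivalent


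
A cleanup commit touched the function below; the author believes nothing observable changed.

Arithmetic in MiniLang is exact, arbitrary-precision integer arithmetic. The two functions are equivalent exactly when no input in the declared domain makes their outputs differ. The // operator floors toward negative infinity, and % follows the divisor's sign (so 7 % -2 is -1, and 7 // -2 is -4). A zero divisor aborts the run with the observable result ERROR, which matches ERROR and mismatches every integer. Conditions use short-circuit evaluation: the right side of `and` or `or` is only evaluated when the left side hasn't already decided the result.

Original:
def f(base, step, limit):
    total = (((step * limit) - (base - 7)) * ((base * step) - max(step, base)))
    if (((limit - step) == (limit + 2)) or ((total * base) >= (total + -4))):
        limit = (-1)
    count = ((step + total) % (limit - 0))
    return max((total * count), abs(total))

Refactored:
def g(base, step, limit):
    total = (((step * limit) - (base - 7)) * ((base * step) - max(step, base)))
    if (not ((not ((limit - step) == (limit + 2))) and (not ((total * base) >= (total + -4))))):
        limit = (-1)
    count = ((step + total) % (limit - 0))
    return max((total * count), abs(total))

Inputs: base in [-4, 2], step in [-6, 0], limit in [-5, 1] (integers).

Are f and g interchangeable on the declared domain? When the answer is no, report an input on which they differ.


This is a faithful refactor — boolean connective usage differs, but the computed results match everywhere.
One worked example (base=-4, step=-1, limit=-2) — f: total = 65; (((limit - step) == (limit + 2)) or ((total * base) >= (total + -4))) -> false; count = 0; return 65; g: total = 65; (not ((not ((limit - step) == (limit + 2))) and (not ((total * base) >= (total + -4))))) -> false; count = 0; return 65; agreement on 65.
Checked all 343 inputs in the declared domain: the outputs agree on every one.
verdict: equivalent


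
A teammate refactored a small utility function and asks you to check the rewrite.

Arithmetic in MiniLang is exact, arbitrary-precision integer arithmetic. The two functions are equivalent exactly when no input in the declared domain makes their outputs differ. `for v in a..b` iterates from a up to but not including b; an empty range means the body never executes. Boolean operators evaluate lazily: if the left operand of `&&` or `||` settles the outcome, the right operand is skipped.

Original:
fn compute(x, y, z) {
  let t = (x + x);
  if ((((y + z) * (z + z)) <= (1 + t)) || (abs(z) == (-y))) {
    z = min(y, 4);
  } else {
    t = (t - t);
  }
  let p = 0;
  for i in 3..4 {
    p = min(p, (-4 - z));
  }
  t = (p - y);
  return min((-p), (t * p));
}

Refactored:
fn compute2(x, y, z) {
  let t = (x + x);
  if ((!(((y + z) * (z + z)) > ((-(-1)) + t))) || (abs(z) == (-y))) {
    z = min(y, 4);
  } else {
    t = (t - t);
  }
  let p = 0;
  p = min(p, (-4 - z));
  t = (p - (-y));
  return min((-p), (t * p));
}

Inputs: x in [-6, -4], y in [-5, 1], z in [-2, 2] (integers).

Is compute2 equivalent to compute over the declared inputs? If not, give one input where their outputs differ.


Try x=-6, y=-5, z=-2.
compute: t=-12, then ((((y + z) * (z + z)) <= (1 + t)) || (abs(z) == (-y))) is false, then t=0, then p=0, then (i=3), then p=-2, then t=3, then returns -6
compute2: t=-12, then ((!(((y + z) * (z + z)) > ((-(-1)) + t))) || (abs(z) == (-y))) is false, then t=0, then p=0, then p=-2, then t=-7, then returns 2
-6 vs 2 — the two versions disagree here.
verdict: not equivalent; witness: x=-6, y=-5, z=-2


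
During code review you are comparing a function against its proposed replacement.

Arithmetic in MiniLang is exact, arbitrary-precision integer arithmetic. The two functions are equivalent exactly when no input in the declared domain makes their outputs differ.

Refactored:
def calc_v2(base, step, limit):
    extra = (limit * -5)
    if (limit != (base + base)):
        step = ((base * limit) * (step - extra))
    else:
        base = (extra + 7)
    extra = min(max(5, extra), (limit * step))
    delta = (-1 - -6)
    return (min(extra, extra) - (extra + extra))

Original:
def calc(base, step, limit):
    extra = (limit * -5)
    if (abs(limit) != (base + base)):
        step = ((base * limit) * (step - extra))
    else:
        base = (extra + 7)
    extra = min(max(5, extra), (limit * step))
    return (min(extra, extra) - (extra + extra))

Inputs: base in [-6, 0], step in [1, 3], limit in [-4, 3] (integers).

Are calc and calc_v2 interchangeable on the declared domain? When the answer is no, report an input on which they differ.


There is a counterexample at base=-2, step=1, limit=-4: -20 on one side, 4 on the other.
calc: extra = 20; (abs(limit) != (base + base)) -> true; step = -152; extra = 20; return -20
calc_v2: extra = 20; (limit != (base + base)) -> false; base = 27; extra = -4; delta = 5; return 4
verdict: not equivalent; witness: base=-2, step=1, limit=-4
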